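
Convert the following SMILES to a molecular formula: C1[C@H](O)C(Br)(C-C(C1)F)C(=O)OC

Heavy atoms from the SMILES: 1 Br, 8 C, 1 F, 3 O.
Implicit hydrogens by atom environment:
  3 × C: 2 H each → 6
  2 × C: 1 H each → 2
  2 × C: no H
  2 × O: no H
  1 × Br: no H
  1 × C: 3 H
  1 × F: no H
  1 × O: 1 H
  Total hydrogens = 12.
Molecular formula: C8H12BrFO3

C8H12BrFO3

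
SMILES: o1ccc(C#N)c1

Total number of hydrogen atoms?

3

Hydrogens are implicit in SMILES; fill each atom to its normal valence:
  3 × C (aromatic): 1 H each → 3
  1 × C (aromatic): no H
  1 × C: no H
  1 × N: no H
  1 × O (aromatic): no H
  Total hydrogens = 3.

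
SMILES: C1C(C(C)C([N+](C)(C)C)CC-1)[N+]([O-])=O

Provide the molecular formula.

C10H21N2O2+

Heavy atoms from the SMILES: 10 C, 2 N, 2 O.
Implicit hydrogens by atom environment:
  4 × C: 3 H each → 12
  3 × C: 2 H each → 6
  3 × C: 1 H each → 3
  2 × N (charge +1): no H
  1 × O: no H
  1 × O (charge -1): no H
  Total hydrogens = 21.
Net charge +1.
Molecular formula: C10H21N2O2+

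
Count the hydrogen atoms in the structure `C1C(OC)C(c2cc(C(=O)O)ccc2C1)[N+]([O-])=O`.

13

Hydrogens are implicit in SMILES; fill each atom to its normal valence:
  3 × C (aromatic): 1 H each → 3
  3 × C (aromatic): no H
  3 × O: no H
  2 × C: 2 H each → 4
  2 × C: 1 H each → 2
  1 × C: 3 H
  1 × C: no H
  1 × N (charge +1): no H
  1 × O: 1 H
  1 × O (charge -1): no H
  Total hydrogens = 13.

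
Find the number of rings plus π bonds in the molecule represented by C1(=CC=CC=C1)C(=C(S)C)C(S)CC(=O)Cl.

Molecular formula from the SMILES: C12H13ClOS2.
DoU = (2C + 2 + N − H − X)/2 = (2·12 + 2 + 0 − 13 − 1)/2 = 12/2 = 6.
(Structurally: 1 ring(s) + 5 π bond(s) = 6.)

6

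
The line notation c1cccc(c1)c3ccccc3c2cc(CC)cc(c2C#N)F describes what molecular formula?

C21H16FN

Heavy atoms from the SMILES: 21 C, 1 F, 1 N.
Implicit hydrogens by atom environment:
  11 × C (aromatic): 1 H each → 11
  7 × C (aromatic): no H
  1 × C: 3 H
  1 × C: 2 H
  1 × C: no H
  1 × F: no H
  1 × N: no H
  Total hydrogens = 16.
Molecular formula: C21H16FN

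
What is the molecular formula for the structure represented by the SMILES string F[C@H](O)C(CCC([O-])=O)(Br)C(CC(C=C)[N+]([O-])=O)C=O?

Heavy atoms from the SMILES: 1 Br, 11 C, 1 F, 1 N, 6 O.
Implicit hydrogens by atom environment:
  5 × C: 1 H each → 5
  4 × C: 2 H each → 8
  3 × O: no H
  2 × C: no H
  2 × O (charge -1): no H
  1 × Br: no H
  1 × F: no H
  1 × N (charge +1): no H
  1 × O: 1 H
  Total hydrogens = 14.
Net charge -1.
Molecular formula: C11H14BrFNO6-

C11H14BrFNO6-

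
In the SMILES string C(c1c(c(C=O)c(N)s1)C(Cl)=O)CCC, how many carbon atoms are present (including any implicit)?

10

The symbol for carbon appears 10 times in the SMILES. Lowercase c denotes aromatic carbon and counts toward C.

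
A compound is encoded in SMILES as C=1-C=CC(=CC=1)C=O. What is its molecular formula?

C7H6O

Heavy atoms from the SMILES: 7 C, 1 O.
Implicit hydrogens by atom environment:
  5 × C (aromatic): 1 H each → 5
  1 × C: 1 H
  1 × C (aromatic): no H
  1 × O: no H
  Total hydrogens = 6.
Molecular formula: C7H6O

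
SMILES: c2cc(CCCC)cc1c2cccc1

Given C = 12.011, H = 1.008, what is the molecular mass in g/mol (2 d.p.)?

184.28

Molecular formula: C14H16.
M = 14×12.011 + 16×1.008 = 184.28 g/mol.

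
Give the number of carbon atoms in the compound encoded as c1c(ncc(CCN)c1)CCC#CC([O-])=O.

The symbol for carbon appears 12 times in the SMILES. Lowercase c denotes aromatic carbon and counts toward C.

12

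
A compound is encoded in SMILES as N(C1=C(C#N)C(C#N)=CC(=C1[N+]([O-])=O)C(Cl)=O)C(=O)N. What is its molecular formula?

Heavy atoms from the SMILES: 10 C, 1 Cl, 5 N, 4 O.
Implicit hydrogens by atom environment:
  5 × C (aromatic): no H
  4 × C: no H
  3 × O: no H
  2 × N: no H
  1 × C (aromatic): 1 H
  1 × Cl: no H
  1 × N: 2 H
  1 × N: 1 H
  1 × N (charge +1): no H
  1 × O (charge -1): no H
  Total hydrogens = 4.
Molecular formula: C10H4ClN5O4

C10H4ClN5O4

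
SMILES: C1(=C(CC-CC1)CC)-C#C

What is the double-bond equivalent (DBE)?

4

Molecular formula from the SMILES: C10H14.
DoU = (2C + 2 + N − H − X)/2 = (2·10 + 2 + 0 − 14 − 0)/2 = 8/2 = 4.
(Structurally: 1 ring(s) + 3 π bond(s) = 4.)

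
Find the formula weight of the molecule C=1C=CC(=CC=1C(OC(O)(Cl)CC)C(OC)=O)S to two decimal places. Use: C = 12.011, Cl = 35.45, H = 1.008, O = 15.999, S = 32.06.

Molecular formula: C12H15ClO4S.
M = 12×12.011 + 1×35.45 + 15×1.008 + 4×15.999 + 1×32.06 = 290.76 g/mol.

290.76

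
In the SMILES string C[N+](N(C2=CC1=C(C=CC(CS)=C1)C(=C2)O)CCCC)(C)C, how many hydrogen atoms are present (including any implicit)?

27

Hydrogens are implicit in SMILES; fill each atom to its normal valence:
  5 × C (aromatic): 1 H each → 5
  5 × C (aromatic): no H
  4 × C: 3 H each → 12
  4 × C: 2 H each → 8
  1 × N: no H
  1 × N (charge +1): no H
  1 × O: 1 H
  1 × S: 1 H
  Total hydrogens = 27.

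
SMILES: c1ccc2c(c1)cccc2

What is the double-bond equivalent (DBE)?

7

Molecular formula from the SMILES: C10H8.
DoU = (2C + 2 + N − H − X)/2 = (2·10 + 2 + 0 − 8 − 0)/2 = 14/2 = 7.
(Structurally: 2 ring(s) + 5 π bond(s) = 7.)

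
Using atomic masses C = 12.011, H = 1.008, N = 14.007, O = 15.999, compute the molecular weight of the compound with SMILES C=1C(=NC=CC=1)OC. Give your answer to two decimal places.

109.13

Molecular formula: C6H7NO.
M = 6×12.011 + 7×1.008 + 1×14.007 + 1×15.999 = 109.13 g/mol.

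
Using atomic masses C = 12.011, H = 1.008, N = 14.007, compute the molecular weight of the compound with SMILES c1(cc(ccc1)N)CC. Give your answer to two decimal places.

Molecular formula: C8H11N.
M = 8×12.011 + 11×1.008 + 1×14.007 = 121.18 g/mol.

121.18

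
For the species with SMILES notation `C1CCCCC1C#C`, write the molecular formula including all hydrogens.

Heavy atoms from the SMILES: 8 C.
Implicit hydrogens by atom environment:
  5 × C: 2 H each → 10
  2 × C: 1 H each → 2
  1 × C: no H
  Total hydrogens = 12.
Molecular formula: C8H12

C8H12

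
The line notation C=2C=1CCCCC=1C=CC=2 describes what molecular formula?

C10H12

Heavy atoms from the SMILES: 10 C.
Implicit hydrogens by atom environment:
  4 × C: 2 H each → 8
  4 × C (aromatic): 1 H each → 4
  2 × C (aromatic): no H
  Total hydrogens = 12.
Molecular formula: C10H12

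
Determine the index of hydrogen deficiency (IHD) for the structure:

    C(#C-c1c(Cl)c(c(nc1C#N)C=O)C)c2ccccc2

Molecular formula from the SMILES: C16H9ClN2O.
DoU = (2C + 2 + N − H − X)/2 = (2·16 + 2 + 2 − 9 − 1)/2 = 26/2 = 13.
(Structurally: 2 ring(s) + 11 π bond(s) = 13.)

13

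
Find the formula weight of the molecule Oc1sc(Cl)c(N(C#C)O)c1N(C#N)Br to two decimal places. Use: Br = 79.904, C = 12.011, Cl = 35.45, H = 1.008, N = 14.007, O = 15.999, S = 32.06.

308.53

Molecular formula: C7H3BrClN3O2S.
M = 1×79.904 + 7×12.011 + 1×35.45 + 3×1.008 + 3×14.007 + 2×15.999 + 1×32.06 = 308.53 g/mol.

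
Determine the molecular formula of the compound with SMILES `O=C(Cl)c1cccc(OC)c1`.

Heavy atoms from the SMILES: 8 C, 1 Cl, 2 O.
Implicit hydrogens by atom environment:
  4 × C (aromatic): 1 H each → 4
  2 × C (aromatic): no H
  2 × O: no H
  1 × C: 3 H
  1 × C: no H
  1 × Cl: no H
  Total hydrogens = 7.
Molecular formula: C8H7ClO2

C8H7ClO2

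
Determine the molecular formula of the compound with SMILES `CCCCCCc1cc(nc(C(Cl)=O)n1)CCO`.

C13H19ClN2O2

Heavy atoms from the SMILES: 13 C, 1 Cl, 2 N, 2 O.
Implicit hydrogens by atom environment:
  7 × C: 2 H each → 14
  3 × C (aromatic): no H
  2 × N (aromatic): no H
  1 × C: 3 H
  1 × C (aromatic): 1 H
  1 × C: no H
  1 × Cl: no H
  1 × O: 1 H
  1 × O: no H
  Total hydrogens = 19.
Molecular formula: C13H19ClN2O2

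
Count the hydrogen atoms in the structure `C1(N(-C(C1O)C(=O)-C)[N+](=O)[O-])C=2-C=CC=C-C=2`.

12

Hydrogens are implicit in SMILES; fill each atom to its normal valence:
  5 × C (aromatic): 1 H each → 5
  3 × C: 1 H each → 3
  2 × O: no H
  1 × C: 3 H
  1 × C: no H
  1 × C (aromatic): no H
  1 × N: no H
  1 × N (charge +1): no H
  1 × O: 1 H
  1 × O (charge -1): no H
  Total hydrogens = 12.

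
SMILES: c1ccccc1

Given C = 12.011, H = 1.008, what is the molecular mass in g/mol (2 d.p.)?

78.11

Molecular formula: C6H6.
M = 6×12.011 + 6×1.008 = 78.11 g/mol.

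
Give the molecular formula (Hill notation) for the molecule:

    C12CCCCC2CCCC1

C10H18

Heavy atoms from the SMILES: 10 C.
Implicit hydrogens by atom environment:
  8 × C: 2 H each → 16
  2 × C: 1 H each → 2
  Total hydrogens = 18.
Molecular formula: C10H18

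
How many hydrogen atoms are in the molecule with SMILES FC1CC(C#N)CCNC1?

11

Hydrogens are implicit in SMILES; fill each atom to its normal valence:
  4 × C: 2 H each → 8
  2 × C: 1 H each → 2
  1 × C: no H
  1 × F: no H
  1 × N: 1 H
  1 × N: no H
  Total hydrogens = 11.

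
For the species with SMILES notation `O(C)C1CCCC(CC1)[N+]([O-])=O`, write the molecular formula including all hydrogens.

Heavy atoms from the SMILES: 8 C, 1 N, 3 O.
Implicit hydrogens by atom environment:
  5 × C: 2 H each → 10
  2 × C: 1 H each → 2
  2 × O: no H
  1 × C: 3 H
  1 × N (charge +1): no H
  1 × O (charge -1): no H
  Total hydrogens = 15.
Molecular formula: C8H15NO3

C8H15NO3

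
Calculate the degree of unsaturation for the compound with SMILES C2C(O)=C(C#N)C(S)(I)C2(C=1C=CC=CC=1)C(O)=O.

9

Molecular formula from the SMILES: C13H10INO3S.
DoU = (2C + 2 + N − H − X)/2 = (2·13 + 2 + 1 − 10 − 1)/2 = 18/2 = 9.
(Structurally: 2 ring(s) + 7 π bond(s) = 9.)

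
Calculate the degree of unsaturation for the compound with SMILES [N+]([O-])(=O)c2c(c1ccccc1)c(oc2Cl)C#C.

10

Molecular formula from the SMILES: C12H6ClNO3.
DoU = (2C + 2 + N − H − X)/2 = (2·12 + 2 + 1 − 6 − 1)/2 = 20/2 = 10.
(Structurally: 2 ring(s) + 8 π bond(s) = 10.)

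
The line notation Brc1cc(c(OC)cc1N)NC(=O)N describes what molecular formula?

C8H10BrN3O2

Heavy atoms from the SMILES: 1 Br, 8 C, 3 N, 2 O.
Implicit hydrogens by atom environment:
  4 × C (aromatic): no H
  2 × C (aromatic): 1 H each → 2
  2 × N: 2 H each → 4
  2 × O: no H
  1 × Br: no H
  1 × C: 3 H
  1 × C: no H
  1 × N: 1 H
  Total hydrogens = 10.
Molecular formula: C8H10BrN3O2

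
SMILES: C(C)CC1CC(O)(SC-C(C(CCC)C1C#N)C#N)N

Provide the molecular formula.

C15H25N3OS

Heavy atoms from the SMILES: 15 C, 3 N, 1 O, 1 S.
Implicit hydrogens by atom environment:
  6 × C: 2 H each → 12
  4 × C: 1 H each → 4
  3 × C: no H
  2 × C: 3 H each → 6
  2 × N: no H
  1 × N: 2 H
  1 × O: 1 H
  1 × S: no H
  Total hydrogens = 25.
Molecular formula: C15H25N3OS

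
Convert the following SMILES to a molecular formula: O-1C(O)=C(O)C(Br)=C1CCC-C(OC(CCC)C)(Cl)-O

Heavy atoms from the SMILES: 1 Br, 13 C, 1 Cl, 5 O.
Implicit hydrogens by atom environment:
  5 × C: 2 H each → 10
  4 × C (aromatic): no H
  3 × O: 1 H each → 3
  2 × C: 3 H each → 6
  1 × Br: no H
  1 × C: 1 H
  1 × C: no H
  1 × Cl: no H
  1 × O (aromatic): no H
  1 × O: no H
  Total hydrogens = 20.
Molecular formula: C13H20BrClO5

C13H20BrClO5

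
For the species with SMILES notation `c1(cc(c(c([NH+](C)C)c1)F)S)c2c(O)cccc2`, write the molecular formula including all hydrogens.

C14H15FNOS+

Heavy atoms from the SMILES: 14 C, 1 F, 1 N, 1 O, 1 S.
Implicit hydrogens by atom environment:
  6 × C (aromatic): 1 H each → 6
  6 × C (aromatic): no H
  2 × C: 3 H each → 6
  1 × F: no H
  1 × N (charge +1): 1 H
  1 × O: 1 H
  1 × S: 1 H
  Total hydrogens = 15.
Net charge +1.
Molecular formula: C14H15FNOS+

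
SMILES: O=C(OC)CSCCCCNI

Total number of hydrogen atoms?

Hydrogens are implicit in SMILES; fill each atom to its normal valence:
  5 × C: 2 H each → 10
  2 × O: no H
  1 × C: 3 H
  1 × C: no H
  1 × I: no H
  1 × N: 1 H
  1 × S: no H
  Total hydrogens = 14.

14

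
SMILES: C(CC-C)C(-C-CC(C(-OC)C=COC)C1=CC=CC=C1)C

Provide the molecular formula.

Heavy atoms from the SMILES: 20 C, 2 O.
Implicit hydrogens by atom environment:
  5 × C: 2 H each → 10
  5 × C: 1 H each → 5
  5 × C (aromatic): 1 H each → 5
  4 × C: 3 H each → 12
  2 × O: no H
  1 × C (aromatic): no H
  Total hydrogens = 32.
Molecular formula: C20H32O2

C20H32O2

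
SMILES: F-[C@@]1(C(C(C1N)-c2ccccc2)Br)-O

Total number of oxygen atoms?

The symbol for oxygen appears 1 time in the SMILES.

1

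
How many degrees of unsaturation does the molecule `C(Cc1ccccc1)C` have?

4

Molecular formula from the SMILES: C9H12.
DoU = (2C + 2 + N − H − X)/2 = (2·9 + 2 + 0 − 12 − 0)/2 = 8/2 = 4.
(Structurally: 1 ring(s) + 3 π bond(s) = 4.)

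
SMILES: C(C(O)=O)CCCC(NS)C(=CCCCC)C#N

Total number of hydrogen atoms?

22

Hydrogens are implicit in SMILES; fill each atom to its normal valence:
  7 × C: 2 H each → 14
  3 × C: no H
  2 × C: 1 H each → 2
  1 × C: 3 H
  1 × N: 1 H
  1 × N: no H
  1 × O: 1 H
  1 × O: no H
  1 × S: 1 H
  Total hydrogens = 22.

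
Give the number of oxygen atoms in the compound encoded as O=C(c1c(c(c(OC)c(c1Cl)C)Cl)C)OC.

3

The symbol for oxygen appears 3 times in the SMILES.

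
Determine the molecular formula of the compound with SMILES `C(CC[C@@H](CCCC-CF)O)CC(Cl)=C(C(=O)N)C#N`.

C14H22ClFN2O2

Heavy atoms from the SMILES: 14 C, 1 Cl, 1 F, 2 N, 2 O.
Implicit hydrogens by atom environment:
  9 × C: 2 H each → 18
  4 × C: no H
  1 × C: 1 H
  1 × Cl: no H
  1 × F: no H
  1 × N: 2 H
  1 × N: no H
  1 × O: 1 H
  1 × O: no H
  Total hydrogens = 22.
Molecular formula: C14H22ClFN2O2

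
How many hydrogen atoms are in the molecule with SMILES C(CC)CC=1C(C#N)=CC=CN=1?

Hydrogens are implicit in SMILES; fill each atom to its normal valence:
  3 × C: 2 H each → 6
  3 × C (aromatic): 1 H each → 3
  2 × C (aromatic): no H
  1 × C: 3 H
  1 × C: no H
  1 × N (aromatic): no H
  1 × N: no H
  Total hydrogens = 12.

12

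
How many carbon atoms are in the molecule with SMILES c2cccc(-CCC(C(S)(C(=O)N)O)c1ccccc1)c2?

17

The symbol for carbon appears 17 times in the SMILES. Lowercase c denotes aromatic carbon and counts toward C.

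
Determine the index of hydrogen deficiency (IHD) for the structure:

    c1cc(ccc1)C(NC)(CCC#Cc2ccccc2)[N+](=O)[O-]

11

Molecular formula from the SMILES: C18H18N2O2.
DoU = (2C + 2 + N − H − X)/2 = (2·18 + 2 + 2 − 18 − 0)/2 = 22/2 = 11.
(Structurally: 2 ring(s) + 9 π bond(s) = 11.)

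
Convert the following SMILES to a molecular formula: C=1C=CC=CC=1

Heavy atoms from the SMILES: 6 C.
Implicit hydrogens by atom environment:
  6 × C (aromatic): 1 H each → 6
  Total hydrogens = 6.
Molecular formula: C6H6

C6H6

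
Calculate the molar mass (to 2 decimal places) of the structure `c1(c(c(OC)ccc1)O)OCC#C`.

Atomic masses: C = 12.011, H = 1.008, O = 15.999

Molecular formula: C10H10O3.
M = 10×12.011 + 10×1.008 + 3×15.999 = 178.19 g/mol.

178.19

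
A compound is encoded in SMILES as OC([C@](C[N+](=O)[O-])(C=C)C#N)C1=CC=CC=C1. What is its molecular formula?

Heavy atoms from the SMILES: 12 C, 2 N, 3 O.
Implicit hydrogens by atom environment:
  5 × C (aromatic): 1 H each → 5
  2 × C: 2 H each → 4
  2 × C: 1 H each → 2
  2 × C: no H
  1 × C (aromatic): no H
  1 × N (charge +1): no H
  1 × N: no H
  1 × O: 1 H
  1 × O: no H
  1 × O (charge -1): no H
  Total hydrogens = 12.
Molecular formula: C12H12N2O3

C12H12N2O3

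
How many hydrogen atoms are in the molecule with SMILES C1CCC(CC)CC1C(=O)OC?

18

Hydrogens are implicit in SMILES; fill each atom to its normal valence:
  5 × C: 2 H each → 10
  2 × C: 3 H each → 6
  2 × C: 1 H each → 2
  2 × O: no H
  1 × C: no H
  Total hydrogens = 18.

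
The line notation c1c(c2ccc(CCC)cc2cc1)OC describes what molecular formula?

Heavy atoms from the SMILES: 14 C, 1 O.
Implicit hydrogens by atom environment:
  6 × C (aromatic): 1 H each → 6
  4 × C (aromatic): no H
  2 × C: 3 H each → 6
  2 × C: 2 H each → 4
  1 × O: no H
  Total hydrogens = 16.
Molecular formula: C14H16O

C14H16O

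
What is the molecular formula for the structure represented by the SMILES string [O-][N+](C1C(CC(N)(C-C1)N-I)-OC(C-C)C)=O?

C10H20IN3O3

Heavy atoms from the SMILES: 10 C, 1 I, 3 N, 3 O.
Implicit hydrogens by atom environment:
  4 × C: 2 H each → 8
  3 × C: 1 H each → 3
  2 × C: 3 H each → 6
  2 × O: no H
  1 × C: no H
  1 × I: no H
  1 × N: 2 H
  1 × N: 1 H
  1 × N (charge +1): no H
  1 × O (charge -1): no H
  Total hydrogens = 20.
Molecular formula: C10H20IN3O3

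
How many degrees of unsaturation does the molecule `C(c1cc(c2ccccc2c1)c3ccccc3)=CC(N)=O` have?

13

Molecular formula from the SMILES: C19H15NO.
DoU = (2C + 2 + N − H − X)/2 = (2·19 + 2 + 1 − 15 − 0)/2 = 26/2 = 13.
(Structurally: 3 ring(s) + 10 π bond(s) = 13.)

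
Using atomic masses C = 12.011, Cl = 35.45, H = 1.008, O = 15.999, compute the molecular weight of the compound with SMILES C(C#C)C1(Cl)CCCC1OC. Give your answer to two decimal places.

Molecular formula: C9H13ClO.
M = 9×12.011 + 1×35.45 + 13×1.008 + 1×15.999 = 172.65 g/mol.

172.65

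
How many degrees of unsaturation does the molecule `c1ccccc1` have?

4

Molecular formula from the SMILES: C6H6.
DoU = (2C + 2 + N − H − X)/2 = (2·6 + 2 + 0 − 6 − 0)/2 = 8/2 = 4.
(Structurally: 1 ring(s) + 3 π bond(s) = 4.)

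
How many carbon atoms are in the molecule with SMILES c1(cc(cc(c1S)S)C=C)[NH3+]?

The symbol for carbon appears 8 times in the SMILES. Lowercase c denotes aromatic carbon and counts toward C.

8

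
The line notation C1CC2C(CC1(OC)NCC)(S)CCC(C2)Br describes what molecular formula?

C13H24BrNOS

Heavy atoms from the SMILES: 1 Br, 13 C, 1 N, 1 O, 1 S.
Implicit hydrogens by atom environment:
  7 × C: 2 H each → 14
  2 × C: 3 H each → 6
  2 × C: 1 H each → 2
  2 × C: no H
  1 × Br: no H
  1 × N: 1 H
  1 × O: no H
  1 × S: 1 H
  Total hydrogens = 24.
Molecular formula: C13H24BrNOS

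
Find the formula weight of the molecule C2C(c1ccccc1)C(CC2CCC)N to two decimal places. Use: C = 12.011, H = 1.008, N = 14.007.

Molecular formula: C14H21N.
M = 14×12.011 + 21×1.008 + 1×14.007 = 203.33 g/mol.

203.33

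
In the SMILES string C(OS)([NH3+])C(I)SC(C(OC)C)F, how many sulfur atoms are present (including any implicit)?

2

The symbol for sulfur appears 2 times in the SMILES.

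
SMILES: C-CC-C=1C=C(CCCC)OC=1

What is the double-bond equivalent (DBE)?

3

Molecular formula from the SMILES: C11H18O.
DoU = (2C + 2 + N − H − X)/2 = (2·11 + 2 + 0 − 18 − 0)/2 = 6/2 = 3.
(Structurally: 1 ring(s) + 2 π bond(s) = 3.)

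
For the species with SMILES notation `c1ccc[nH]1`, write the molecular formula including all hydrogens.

Heavy atoms from the SMILES: 4 C, 1 N.
Implicit hydrogens by atom environment:
  4 × C (aromatic): 1 H each → 4
  1 × N (aromatic): 1 H
  Total hydrogens = 5.
Molecular formula: C4H5N

C4H5N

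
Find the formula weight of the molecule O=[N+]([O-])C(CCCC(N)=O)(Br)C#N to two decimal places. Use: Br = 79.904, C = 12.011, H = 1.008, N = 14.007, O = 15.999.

250.05

Molecular formula: C6H8BrN3O3.
M = 1×79.904 + 6×12.011 + 8×1.008 + 3×14.007 + 3×15.999 = 250.05 g/mol.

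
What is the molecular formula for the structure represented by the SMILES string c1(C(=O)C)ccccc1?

C8H8O

Heavy atoms from the SMILES: 8 C, 1 O.
Implicit hydrogens by atom environment:
  5 × C (aromatic): 1 H each → 5
  1 × C: 3 H
  1 × C (aromatic): no H
  1 × C: no H
  1 × O: no H
  Total hydrogens = 8.
Molecular formula: C8H8O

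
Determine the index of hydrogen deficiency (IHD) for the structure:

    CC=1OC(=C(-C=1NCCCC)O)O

Molecular formula from the SMILES: C9H15NO3.
DoU = (2C + 2 + N − H − X)/2 = (2·9 + 2 + 1 − 15 − 0)/2 = 6/2 = 3.
(Structurally: 1 ring(s) + 2 π bond(s) = 3.)

3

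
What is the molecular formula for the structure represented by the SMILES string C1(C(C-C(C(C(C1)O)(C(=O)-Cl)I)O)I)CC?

C10H15ClI2O3

Heavy atoms from the SMILES: 10 C, 1 Cl, 2 I, 3 O.
Implicit hydrogens by atom environment:
  4 × C: 1 H each → 4
  3 × C: 2 H each → 6
  2 × C: no H
  2 × I: no H
  2 × O: 1 H each → 2
  1 × C: 3 H
  1 × Cl: no H
  1 × O: no H
  Total hydrogens = 15.
Molecular formula: C10H15ClI2O3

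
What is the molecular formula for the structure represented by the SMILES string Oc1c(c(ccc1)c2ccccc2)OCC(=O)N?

C14H13NO3

Heavy atoms from the SMILES: 14 C, 1 N, 3 O.
Implicit hydrogens by atom environment:
  8 × C (aromatic): 1 H each → 8
  4 × C (aromatic): no H
  2 × O: no H
  1 × C: 2 H
  1 × C: no H
  1 × N: 2 H
  1 × O: 1 H
  Total hydrogens = 13.
Molecular formula: C14H13NO3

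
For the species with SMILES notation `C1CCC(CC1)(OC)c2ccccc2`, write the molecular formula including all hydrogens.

Heavy atoms from the SMILES: 13 C, 1 O.
Implicit hydrogens by atom environment:
  5 × C: 2 H each → 10
  5 × C (aromatic): 1 H each → 5
  1 × C: 3 H
  1 × C: no H
  1 × C (aromatic): no H
  1 × O: no H
  Total hydrogens = 18.
Molecular formula: C13H18O

C13H18O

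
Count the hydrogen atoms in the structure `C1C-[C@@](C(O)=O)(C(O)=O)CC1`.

10

Hydrogens are implicit in SMILES; fill each atom to its normal valence:
  4 × C: 2 H each → 8
  3 × C: no H
  2 × O: 1 H each → 2
  2 × O: no H
  Total hydrogens = 10.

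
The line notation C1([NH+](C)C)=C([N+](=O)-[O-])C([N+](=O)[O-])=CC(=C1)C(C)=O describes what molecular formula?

Heavy atoms from the SMILES: 10 C, 3 N, 5 O.
Implicit hydrogens by atom environment:
  4 × C (aromatic): no H
  3 × C: 3 H each → 9
  3 × O: no H
  2 × C (aromatic): 1 H each → 2
  2 × N (charge +1): no H
  2 × O (charge -1): no H
  1 × C: no H
  1 × N (charge +1): 1 H
  Total hydrogens = 12.
Net charge +1.
Molecular formula: C10H12N3O5+

C10H12N3O5+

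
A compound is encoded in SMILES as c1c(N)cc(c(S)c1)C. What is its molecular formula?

C7H9NS

Heavy atoms from the SMILES: 7 C, 1 N, 1 S.
Implicit hydrogens by atom environment:
  3 × C (aromatic): 1 H each → 3
  3 × C (aromatic): no H
  1 × C: 3 H
  1 × N: 2 H
  1 × S: 1 H
  Total hydrogens = 9.
Molecular formula: C7H9NS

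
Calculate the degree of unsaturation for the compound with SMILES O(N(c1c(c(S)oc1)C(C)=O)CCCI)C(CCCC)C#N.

6

Molecular formula from the SMILES: C15H21IN2O3S.
DoU = (2C + 2 + N − H − X)/2 = (2·15 + 2 + 2 − 21 − 1)/2 = 12/2 = 6.
(Structurally: 1 ring(s) + 5 π bond(s) = 6.)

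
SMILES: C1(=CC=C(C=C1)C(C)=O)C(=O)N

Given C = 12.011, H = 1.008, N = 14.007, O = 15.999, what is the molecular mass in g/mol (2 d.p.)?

Molecular formula: C9H9NO2.
M = 9×12.011 + 9×1.008 + 1×14.007 + 2×15.999 = 163.18 g/mol.

163.18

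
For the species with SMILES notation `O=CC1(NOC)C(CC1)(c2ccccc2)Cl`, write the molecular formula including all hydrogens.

Heavy atoms from the SMILES: 12 C, 1 Cl, 1 N, 2 O.
Implicit hydrogens by atom environment:
  5 × C (aromatic): 1 H each → 5
  2 × C: 2 H each → 4
  2 × C: no H
  2 × O: no H
  1 × C: 3 H
  1 × C: 1 H
  1 × C (aromatic): no H
  1 × Cl: no H
  1 × N: 1 H
  Total hydrogens = 14.
Molecular formula: C12H14ClNO2

C12H14ClNO2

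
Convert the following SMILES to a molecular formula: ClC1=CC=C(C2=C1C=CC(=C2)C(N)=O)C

Heavy atoms from the SMILES: 12 C, 1 Cl, 1 N, 1 O.
Implicit hydrogens by atom environment:
  5 × C (aromatic): 1 H each → 5
  5 × C (aromatic): no H
  1 × C: 3 H
  1 × C: no H
  1 × Cl: no H
  1 × N: 2 H
  1 × O: no H
  Total hydrogens = 10.
Molecular formula: C12H10ClNO

C12H10ClNO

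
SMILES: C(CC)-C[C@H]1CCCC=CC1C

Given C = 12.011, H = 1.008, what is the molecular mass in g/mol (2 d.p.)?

166.31

Molecular formula: C12H22.
M = 12×12.011 + 22×1.008 = 166.31 g/mol.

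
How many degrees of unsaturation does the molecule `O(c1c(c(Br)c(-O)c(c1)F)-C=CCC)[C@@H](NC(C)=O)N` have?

Molecular formula from the SMILES: C13H16BrFN2O3.
DoU = (2C + 2 + N − H − X)/2 = (2·13 + 2 + 2 − 16 − 2)/2 = 12/2 = 6.
(Structurally: 1 ring(s) + 5 π bond(s) = 6.)

6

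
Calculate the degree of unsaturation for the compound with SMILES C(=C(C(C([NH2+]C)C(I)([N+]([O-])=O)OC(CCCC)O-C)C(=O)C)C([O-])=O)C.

Molecular formula from the SMILES: C16H27IN2O7.
DoU = (2C + 2 + N − H − X)/2 = (2·16 + 2 + 2 − 27 − 1)/2 = 8/2 = 4.
(Structurally: 0 ring(s) + 4 π bond(s) = 4.)

4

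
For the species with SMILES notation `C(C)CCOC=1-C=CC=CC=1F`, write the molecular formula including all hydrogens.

Heavy atoms from the SMILES: 10 C, 1 F, 1 O.
Implicit hydrogens by atom environment:
  4 × C (aromatic): 1 H each → 4
  3 × C: 2 H each → 6
  2 × C (aromatic): no H
  1 × C: 3 H
  1 × F: no H
  1 × O: no H
  Total hydrogens = 13.
Molecular formula: C10H13FO

C10H13FO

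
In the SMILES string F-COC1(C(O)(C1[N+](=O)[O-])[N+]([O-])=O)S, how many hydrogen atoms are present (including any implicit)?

5

Hydrogens are implicit in SMILES; fill each atom to its normal valence:
  3 × O: no H
  2 × C: no H
  2 × N (charge +1): no H
  2 × O (charge -1): no H
  1 × C: 2 H
  1 × C: 1 H
  1 × F: no H
  1 × O: 1 H
  1 × S: 1 H
  Total hydrogens = 5.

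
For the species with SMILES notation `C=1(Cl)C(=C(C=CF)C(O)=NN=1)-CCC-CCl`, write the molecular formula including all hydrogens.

Heavy atoms from the SMILES: 10 C, 2 Cl, 1 F, 2 N, 1 O.
Implicit hydrogens by atom environment:
  4 × C: 2 H each → 8
  4 × C (aromatic): no H
  2 × C: 1 H each → 2
  2 × Cl: no H
  2 × N (aromatic): no H
  1 × F: no H
  1 × O: 1 H
  Total hydrogens = 11.
Molecular formula: C10H11Cl2FN2O

C10H11Cl2FN2O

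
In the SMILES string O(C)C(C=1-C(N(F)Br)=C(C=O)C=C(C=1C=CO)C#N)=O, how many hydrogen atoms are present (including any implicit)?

8

Hydrogens are implicit in SMILES; fill each atom to its normal valence:
  5 × C (aromatic): no H
  3 × C: 1 H each → 3
  3 × O: no H
  2 × C: no H
  2 × N: no H
  1 × Br: no H
  1 × C: 3 H
  1 × C (aromatic): 1 H
  1 × F: no H
  1 × O: 1 H
  Total hydrogens = 8.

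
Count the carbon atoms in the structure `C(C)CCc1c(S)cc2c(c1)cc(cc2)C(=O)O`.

The symbol for carbon appears 15 times in the SMILES. Lowercase c denotes aromatic carbon and counts toward C.

15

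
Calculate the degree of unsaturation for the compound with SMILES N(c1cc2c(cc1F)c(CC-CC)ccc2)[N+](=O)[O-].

8

Molecular formula from the SMILES: C14H15FN2O2.
DoU = (2C + 2 + N − H − X)/2 = (2·14 + 2 + 2 − 15 − 1)/2 = 16/2 = 8.
(Structurally: 2 ring(s) + 6 π bond(s) = 8.)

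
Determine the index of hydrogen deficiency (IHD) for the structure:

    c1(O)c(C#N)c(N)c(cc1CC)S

6

Molecular formula from the SMILES: C9H10N2OS.
DoU = (2C + 2 + N − H − X)/2 = (2·9 + 2 + 2 − 10 − 0)/2 = 12/2 = 6.
(Structurally: 1 ring(s) + 5 π bond(s) = 6.)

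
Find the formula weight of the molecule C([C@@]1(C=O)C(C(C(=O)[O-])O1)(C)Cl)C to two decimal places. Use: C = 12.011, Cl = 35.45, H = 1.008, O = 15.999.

205.61

Molecular formula: C8H10ClO4-.
M = 8×12.011 + 1×35.45 + 10×1.008 + 4×15.999 = 205.61 g/mol.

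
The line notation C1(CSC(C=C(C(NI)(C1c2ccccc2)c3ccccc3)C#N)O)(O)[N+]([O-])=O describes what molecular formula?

C20H18IN3O4S

Heavy atoms from the SMILES: 20 C, 1 I, 3 N, 4 O, 1 S.
Implicit hydrogens by atom environment:
  10 × C (aromatic): 1 H each → 10
  4 × C: no H
  3 × C: 1 H each → 3
  2 × C (aromatic): no H
  2 × O: 1 H each → 2
  1 × C: 2 H
  1 × I: no H
  1 × N: 1 H
  1 × N (charge +1): no H
  1 × N: no H
  1 × O: no H
  1 × O (charge -1): no H
  1 × S: no H
  Total hydrogens = 18.
Molecular formula: C20H18IN3O4S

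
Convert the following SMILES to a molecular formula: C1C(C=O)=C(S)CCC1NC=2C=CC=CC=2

C13H15NOS

Heavy atoms from the SMILES: 13 C, 1 N, 1 O, 1 S.
Implicit hydrogens by atom environment:
  5 × C (aromatic): 1 H each → 5
  3 × C: 2 H each → 6
  2 × C: 1 H each → 2
  2 × C: no H
  1 × C (aromatic): no H
  1 × N: 1 H
  1 × O: no H
  1 × S: 1 H
  Total hydrogens = 15.
Molecular formula: C13H15NOS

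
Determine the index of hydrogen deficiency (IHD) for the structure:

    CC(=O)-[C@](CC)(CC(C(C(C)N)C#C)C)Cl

3

Molecular formula from the SMILES: C13H22ClNO.
DoU = (2C + 2 + N − H − X)/2 = (2·13 + 2 + 1 − 22 − 1)/2 = 6/2 = 3.
(Structurally: 0 ring(s) + 3 π bond(s) = 3.)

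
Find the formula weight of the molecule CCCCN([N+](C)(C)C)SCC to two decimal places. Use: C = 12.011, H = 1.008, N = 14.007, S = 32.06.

191.36

Molecular formula: C9H23N2S+.
M = 9×12.011 + 23×1.008 + 2×14.007 + 1×32.06 = 191.36 g/mol.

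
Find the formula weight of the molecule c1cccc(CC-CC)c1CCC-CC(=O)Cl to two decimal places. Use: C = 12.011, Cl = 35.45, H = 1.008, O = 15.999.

Molecular formula: C15H21ClO.
M = 15×12.011 + 1×35.45 + 21×1.008 + 1×15.999 = 252.78 g/mol.

252.78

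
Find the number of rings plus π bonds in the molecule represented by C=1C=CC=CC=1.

4

Molecular formula from the SMILES: C6H6.
DoU = (2C + 2 + N − H − X)/2 = (2·6 + 2 + 0 − 6 − 0)/2 = 8/2 = 4.
(Structurally: 1 ring(s) + 3 π bond(s) = 4.)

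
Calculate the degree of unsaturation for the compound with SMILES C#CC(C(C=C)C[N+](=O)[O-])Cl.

Molecular formula from the SMILES: C7H8ClNO2.
DoU = (2C + 2 + N − H − X)/2 = (2·7 + 2 + 1 − 8 − 1)/2 = 8/2 = 4.
(Structurally: 0 ring(s) + 4 π bond(s) = 4.)

4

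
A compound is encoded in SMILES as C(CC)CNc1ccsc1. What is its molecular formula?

C8H13NS

Heavy atoms from the SMILES: 8 C, 1 N, 1 S.
Implicit hydrogens by atom environment:
  3 × C: 2 H each → 6
  3 × C (aromatic): 1 H each → 3
  1 × C: 3 H
  1 × C (aromatic): no H
  1 × N: 1 H
  1 × S (aromatic): no H
  Total hydrogens = 13.
Molecular formula: C8H13NS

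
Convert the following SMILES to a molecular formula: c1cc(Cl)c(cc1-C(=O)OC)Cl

C8H6Cl2O2

Heavy atoms from the SMILES: 8 C, 2 Cl, 2 O.
Implicit hydrogens by atom environment:
  3 × C (aromatic): 1 H each → 3
  3 × C (aromatic): no H
  2 × Cl: no H
  2 × O: no H
  1 × C: 3 H
  1 × C: no H
  Total hydrogens = 6.
Molecular formula: C8H6Cl2O2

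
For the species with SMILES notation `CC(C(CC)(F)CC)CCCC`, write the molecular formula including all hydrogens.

C11H23F

Heavy atoms from the SMILES: 11 C, 1 F.
Implicit hydrogens by atom environment:
  5 × C: 2 H each → 10
  4 × C: 3 H each → 12
  1 × C: 1 H
  1 × C: no H
  1 × F: no H
  Total hydrogens = 23.
Molecular formula: C11H23F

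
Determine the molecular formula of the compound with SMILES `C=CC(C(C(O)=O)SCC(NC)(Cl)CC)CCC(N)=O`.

C13H23ClN2O3S

Heavy atoms from the SMILES: 13 C, 1 Cl, 2 N, 3 O, 1 S.
Implicit hydrogens by atom environment:
  5 × C: 2 H each → 10
  3 × C: 1 H each → 3
  3 × C: no H
  2 × C: 3 H each → 6
  2 × O: no H
  1 × Cl: no H
  1 × N: 2 H
  1 × N: 1 H
  1 × O: 1 H
  1 × S: no H
  Total hydrogens = 23.
Molecular formula: C13H23ClN2O3S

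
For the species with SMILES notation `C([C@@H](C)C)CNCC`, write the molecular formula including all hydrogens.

C7H17N

Heavy atoms from the SMILES: 7 C, 1 N.
Implicit hydrogens by atom environment:
  3 × C: 3 H each → 9
  3 × C: 2 H each → 6
  1 × C: 1 H
  1 × N: 1 H
  Total hydrogens = 17.
Molecular formula: C7H17N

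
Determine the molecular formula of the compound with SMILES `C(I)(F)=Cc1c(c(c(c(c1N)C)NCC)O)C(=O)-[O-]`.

Heavy atoms from the SMILES: 12 C, 1 F, 1 I, 2 N, 3 O.
Implicit hydrogens by atom environment:
  6 × C (aromatic): no H
  2 × C: 3 H each → 6
  2 × C: no H
  1 × C: 2 H
  1 × C: 1 H
  1 × F: no H
  1 × I: no H
  1 × N: 2 H
  1 × N: 1 H
  1 × O: 1 H
  1 × O: no H
  1 × O (charge -1): no H
  Total hydrogens = 13.
Net charge -1.
Molecular formula: C12H13FIN2O3-

C12H13FIN2O3-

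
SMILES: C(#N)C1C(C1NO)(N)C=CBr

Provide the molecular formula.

Heavy atoms from the SMILES: 1 Br, 6 C, 3 N, 1 O.
Implicit hydrogens by atom environment:
  4 × C: 1 H each → 4
  2 × C: no H
  1 × Br: no H
  1 × N: 2 H
  1 × N: 1 H
  1 × N: no H
  1 × O: 1 H
  Total hydrogens = 8.
Molecular formula: C6H8BrN3O

C6H8BrN3O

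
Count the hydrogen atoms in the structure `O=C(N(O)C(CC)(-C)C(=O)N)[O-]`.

11

Hydrogens are implicit in SMILES; fill each atom to its normal valence:
  3 × C: no H
  2 × C: 3 H each → 6
  2 × O: no H
  1 × C: 2 H
  1 × N: 2 H
  1 × N: no H
  1 × O: 1 H
  1 × O (charge -1): no H
  Total hydrogens = 11.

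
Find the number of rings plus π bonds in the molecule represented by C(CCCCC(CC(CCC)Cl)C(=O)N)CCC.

Molecular formula from the SMILES: C15H30ClNO.
DoU = (2C + 2 + N − H − X)/2 = (2·15 + 2 + 1 − 30 − 1)/2 = 2/2 = 1.
(Structurally: 0 ring(s) + 1 π bond(s) = 1.)

1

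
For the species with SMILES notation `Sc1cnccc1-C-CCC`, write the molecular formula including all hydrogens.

Heavy atoms from the SMILES: 9 C, 1 N, 1 S.
Implicit hydrogens by atom environment:
  3 × C: 2 H each → 6
  3 × C (aromatic): 1 H each → 3
  2 × C (aromatic): no H
  1 × C: 3 H
  1 × N (aromatic): no H
  1 × S: 1 H
  Total hydrogens = 13.
Molecular formula: C9H13NS

C9H13NS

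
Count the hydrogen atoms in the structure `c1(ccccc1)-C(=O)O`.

Hydrogens are implicit in SMILES; fill each atom to its normal valence:
  5 × C (aromatic): 1 H each → 5
  1 × C (aromatic): no H
  1 × C: no H
  1 × O: 1 H
  1 × O: no H
  Total hydrogens = 6.

6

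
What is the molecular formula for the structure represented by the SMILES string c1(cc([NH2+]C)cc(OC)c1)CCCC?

Heavy atoms from the SMILES: 12 C, 1 N, 1 O.
Implicit hydrogens by atom environment:
  3 × C: 3 H each → 9
  3 × C: 2 H each → 6
  3 × C (aromatic): 1 H each → 3
  3 × C (aromatic): no H
  1 × N (charge +1): 2 H
  1 × O: no H
  Total hydrogens = 20.
Net charge +1.
Molecular formula: C12H20NO+

C12H20NO+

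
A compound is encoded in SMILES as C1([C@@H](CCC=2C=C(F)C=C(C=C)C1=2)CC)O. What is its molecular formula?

Heavy atoms from the SMILES: 14 C, 1 F, 1 O.
Implicit hydrogens by atom environment:
  4 × C: 2 H each → 8
  4 × C (aromatic): no H
  3 × C: 1 H each → 3
  2 × C (aromatic): 1 H each → 2
  1 × C: 3 H
  1 × F: no H
  1 × O: 1 H
  Total hydrogens = 17.
Molecular formula: C14H17FO

C14H17FO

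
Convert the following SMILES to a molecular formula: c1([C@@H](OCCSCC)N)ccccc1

C11H17NOS

Heavy atoms from the SMILES: 11 C, 1 N, 1 O, 1 S.
Implicit hydrogens by atom environment:
  5 × C (aromatic): 1 H each → 5
  3 × C: 2 H each → 6
  1 × C: 3 H
  1 × C: 1 H
  1 × C (aromatic): no H
  1 × N: 2 H
  1 × O: no H
  1 × S: no H
  Total hydrogens = 17.
Molecular formula: C11H17NOS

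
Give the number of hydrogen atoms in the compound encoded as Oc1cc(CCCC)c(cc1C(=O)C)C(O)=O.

16

Hydrogens are implicit in SMILES; fill each atom to its normal valence:
  4 × C (aromatic): no H
  3 × C: 2 H each → 6
  2 × C: 3 H each → 6
  2 × C (aromatic): 1 H each → 2
  2 × C: no H
  2 × O: 1 H each → 2
  2 × O: no H
  Total hydrogens = 16.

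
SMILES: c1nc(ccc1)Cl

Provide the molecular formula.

Heavy atoms from the SMILES: 5 C, 1 Cl, 1 N.
Implicit hydrogens by atom environment:
  4 × C (aromatic): 1 H each → 4
  1 × C (aromatic): no H
  1 × Cl: no H
  1 × N (aromatic): no H
  Total hydrogens = 4.
Molecular formula: C5H4ClN

C5H4ClN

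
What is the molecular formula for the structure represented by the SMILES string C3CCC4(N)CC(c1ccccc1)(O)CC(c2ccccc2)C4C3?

Heavy atoms from the SMILES: 22 C, 1 N, 1 O.
Implicit hydrogens by atom environment:
  10 × C (aromatic): 1 H each → 10
  6 × C: 2 H each → 12
  2 × C: 1 H each → 2
  2 × C: no H
  2 × C (aromatic): no H
  1 × N: 2 H
  1 × O: 1 H
  Total hydrogens = 27.
Molecular formula: C22H27NO

C22H27NO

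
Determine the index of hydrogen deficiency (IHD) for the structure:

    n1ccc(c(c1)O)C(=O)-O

5

Molecular formula from the SMILES: C6H5NO3.
DoU = (2C + 2 + N − H − X)/2 = (2·6 + 2 + 1 − 5 − 0)/2 = 10/2 = 5.
(Structurally: 1 ring(s) + 4 π bond(s) = 5.)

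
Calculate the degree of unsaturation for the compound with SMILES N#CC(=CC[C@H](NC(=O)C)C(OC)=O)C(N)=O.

6

Molecular formula from the SMILES: C10H13N3O4.
DoU = (2C + 2 + N − H − X)/2 = (2·10 + 2 + 3 − 13 − 0)/2 = 12/2 = 6.
(Structurally: 0 ring(s) + 6 π bond(s) = 6.)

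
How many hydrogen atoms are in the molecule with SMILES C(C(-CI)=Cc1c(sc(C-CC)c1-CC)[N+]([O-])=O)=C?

18

Hydrogens are implicit in SMILES; fill each atom to its normal valence:
  5 × C: 2 H each → 10
  4 × C (aromatic): no H
  2 × C: 3 H each → 6
  2 × C: 1 H each → 2
  1 × C: no H
  1 × I: no H
  1 × N (charge +1): no H
  1 × O: no H
  1 × O (charge -1): no H
  1 × S (aromatic): no H
  Total hydrogens = 18.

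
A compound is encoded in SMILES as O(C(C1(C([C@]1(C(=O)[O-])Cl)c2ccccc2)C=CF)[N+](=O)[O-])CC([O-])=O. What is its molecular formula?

Heavy atoms from the SMILES: 15 C, 1 Cl, 1 F, 1 N, 7 O.
Implicit hydrogens by atom environment:
  5 × C (aromatic): 1 H each → 5
  4 × C: 1 H each → 4
  4 × C: no H
  4 × O: no H
  3 × O (charge -1): no H
  1 × C: 2 H
  1 × C (aromatic): no H
  1 × Cl: no H
  1 × F: no H
  1 × N (charge +1): no H
  Total hydrogens = 11.
Net charge -2.
Molecular formula: [C15H11ClFNO7]2-

[C15H11ClFNO7]2-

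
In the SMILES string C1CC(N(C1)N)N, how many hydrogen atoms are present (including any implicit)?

Hydrogens are implicit in SMILES; fill each atom to its normal valence:
  3 × C: 2 H each → 6
  2 × N: 2 H each → 4
  1 × C: 1 H
  1 × N: no H
  Total hydrogens = 11.

11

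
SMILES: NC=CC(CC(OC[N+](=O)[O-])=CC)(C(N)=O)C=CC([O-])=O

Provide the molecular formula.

Heavy atoms from the SMILES: 12 C, 3 N, 6 O.
Implicit hydrogens by atom environment:
  5 × C: 1 H each → 5
  4 × C: no H
  4 × O: no H
  2 × C: 2 H each → 4
  2 × N: 2 H each → 4
  2 × O (charge -1): no H
  1 × C: 3 H
  1 × N (charge +1): no H
  Total hydrogens = 16.
Net charge -1.
Molecular formula: C12H16N3O6-

C12H16N3O6-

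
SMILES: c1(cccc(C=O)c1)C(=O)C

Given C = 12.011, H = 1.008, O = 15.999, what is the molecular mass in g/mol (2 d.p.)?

148.16

Molecular formula: C9H8O2.
M = 9×12.011 + 8×1.008 + 2×15.999 = 148.16 g/mol.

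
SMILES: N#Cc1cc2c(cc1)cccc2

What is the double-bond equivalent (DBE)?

Molecular formula from the SMILES: C11H7N.
DoU = (2C + 2 + N − H − X)/2 = (2·11 + 2 + 1 − 7 − 0)/2 = 18/2 = 9.
(Structurally: 2 ring(s) + 7 π bond(s) = 9.)

9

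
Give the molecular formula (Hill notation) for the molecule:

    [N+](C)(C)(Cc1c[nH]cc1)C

Heavy atoms from the SMILES: 8 C, 2 N.
Implicit hydrogens by atom environment:
  3 × C: 3 H each → 9
  3 × C (aromatic): 1 H each → 3
  1 × C: 2 H
  1 × C (aromatic): no H
  1 × N (aromatic): 1 H
  1 × N (charge +1): no H
  Total hydrogens = 15.
Net charge +1.
Molecular formula: C8H15N2+

C8H15N2+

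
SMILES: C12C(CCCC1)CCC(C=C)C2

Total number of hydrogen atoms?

Hydrogens are implicit in SMILES; fill each atom to its normal valence:
  8 × C: 2 H each → 16
  4 × C: 1 H each → 4
  Total hydrogens = 20.

20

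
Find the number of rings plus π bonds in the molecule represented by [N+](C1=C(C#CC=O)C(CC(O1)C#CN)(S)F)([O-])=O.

8

Molecular formula from the SMILES: C10H7FN2O4S.
DoU = (2C + 2 + N − H − X)/2 = (2·10 + 2 + 2 − 7 − 1)/2 = 16/2 = 8.
(Structurally: 1 ring(s) + 7 π bond(s) = 8.)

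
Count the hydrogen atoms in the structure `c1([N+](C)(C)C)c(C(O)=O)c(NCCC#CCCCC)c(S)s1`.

Hydrogens are implicit in SMILES; fill each atom to its normal valence:
  5 × C: 2 H each → 10
  4 × C: 3 H each → 12
  4 × C (aromatic): no H
  3 × C: no H
  1 × N: 1 H
  1 × N (charge +1): no H
  1 × O: 1 H
  1 × O: no H
  1 × S: 1 H
  1 × S (aromatic): no H
  Total hydrogens = 25.

25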